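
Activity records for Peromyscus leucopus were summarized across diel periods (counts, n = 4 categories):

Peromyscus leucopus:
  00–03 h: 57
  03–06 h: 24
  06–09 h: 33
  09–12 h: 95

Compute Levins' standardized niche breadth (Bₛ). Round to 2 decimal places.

0.71

Proportions for Peromyscus leucopus (n=209): 57/209=0.2727, 24/209=0.1148, 33/209=0.1579, 95/209=0.4545
Σpᵢ² = 0.2727² + 0.1148² + 0.1579² + 0.4545² = 0.074365 + 0.013179 + 0.024932 + 0.206570 = 0.319046
B = 1 / 0.319046 = 3.1343
Bₛ = (B − 1)/(n − 1) = (3.1343 − 1)/(4 − 1) = 2.1343/3 = 0.7114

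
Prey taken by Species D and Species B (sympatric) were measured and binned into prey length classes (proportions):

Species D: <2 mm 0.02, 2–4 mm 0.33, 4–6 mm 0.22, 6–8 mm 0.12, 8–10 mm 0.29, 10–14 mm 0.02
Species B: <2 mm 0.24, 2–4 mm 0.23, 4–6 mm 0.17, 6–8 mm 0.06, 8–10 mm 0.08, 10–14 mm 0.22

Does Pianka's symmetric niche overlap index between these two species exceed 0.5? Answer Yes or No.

Σ p₁ᵢp₂ᵢ = 0.0048 + 0.0759 + 0.0374 + 0.0072 + 0.0232 + 0.0044 = 0.1529
Σp_1ᵢ² = 0.02² + 0.33² + 0.22² + 0.12² + 0.29² + 0.02² = 0.0004 + 0.1089 + 0.0484 + 0.0144 + 0.0841 + 0.0004 = 0.2566
Σp_2ᵢ² = 0.24² + 0.23² + 0.17² + 0.06² + 0.08² + 0.22² = 0.0576 + 0.0529 + 0.0289 + 0.0036 + 0.0064 + 0.0484 = 0.1978
O = 0.1529 / √(0.2566 × 0.1978) = 0.1529 / 0.22529 = 0.6787
O = 0.6787 > 0.5 → Yes.

Yes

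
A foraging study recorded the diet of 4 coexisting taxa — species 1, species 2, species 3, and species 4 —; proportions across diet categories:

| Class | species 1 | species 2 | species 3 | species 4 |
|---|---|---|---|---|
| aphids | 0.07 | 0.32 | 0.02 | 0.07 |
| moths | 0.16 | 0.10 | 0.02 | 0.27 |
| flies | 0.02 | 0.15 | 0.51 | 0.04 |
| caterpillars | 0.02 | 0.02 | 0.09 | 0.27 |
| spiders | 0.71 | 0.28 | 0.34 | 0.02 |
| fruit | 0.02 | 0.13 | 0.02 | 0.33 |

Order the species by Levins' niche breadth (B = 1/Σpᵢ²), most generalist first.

Σp_1ᵢ² = 0.07² + 0.16² + 0.02² + 0.02² + 0.71² + 0.02² = 0.0049 + 0.0256 + 0.0004 + 0.0004 + 0.5041 + 0.0004 = 0.5358
B_1 = 1 / 0.5358 = 1.8664
Σp_2ᵢ² = 0.32² + 0.10² + 0.15² + 0.02² + 0.28² + 0.13² = 0.1024 + 0.0100 + 0.0225 + 0.0004 + 0.0784 + 0.0169 = 0.2306
B_2 = 1 / 0.2306 = 4.3365
Σp_3ᵢ² = 0.02² + 0.02² + 0.51² + 0.09² + 0.34² + 0.02² = 0.0004 + 0.0004 + 0.2601 + 0.0081 + 0.1156 + 0.0004 = 0.3850
B_3 = 1 / 0.3850 = 2.5974
Σp_4ᵢ² = 0.07² + 0.27² + 0.04² + 0.27² + 0.02² + 0.33² = 0.0049 + 0.0729 + 0.0016 + 0.0729 + 0.0004 + 0.1089 = 0.2616
B_4 = 1 / 0.2616 = 3.8226
Ranking by B (broadest → narrowest): species 2 (4.34) > species 4 (3.82) > species 3 (2.60) > species 1 (1.87)

species 2 > species 4 > species 3 > species 1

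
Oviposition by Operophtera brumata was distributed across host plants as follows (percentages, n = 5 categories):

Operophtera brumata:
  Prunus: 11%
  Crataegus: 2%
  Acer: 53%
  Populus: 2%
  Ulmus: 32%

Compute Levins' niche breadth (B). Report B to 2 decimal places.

2.52

Convert percentages to proportions (divide by 100).
Σpᵢ² = 0.11² + 0.02² + 0.53² + 0.02² + 0.32² = 0.0121 + 0.0004 + 0.2809 + 0.0004 + 0.1024 = 0.3962
B = 1 / 0.3962 = 2.5240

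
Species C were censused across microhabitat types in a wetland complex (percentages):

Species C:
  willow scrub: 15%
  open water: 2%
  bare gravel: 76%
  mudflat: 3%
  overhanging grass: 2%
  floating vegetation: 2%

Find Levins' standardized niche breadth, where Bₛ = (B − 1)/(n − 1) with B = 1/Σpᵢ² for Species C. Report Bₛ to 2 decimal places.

0.13

Convert percentages to proportions (divide by 100).
Σpᵢ² = 0.15² + 0.02² + 0.76² + 0.03² + 0.02² + 0.02² = 0.0225 + 0.0004 + 0.5776 + 0.0009 + 0.0004 + 0.0004 = 0.6022
B = 1 / 0.6022 = 1.6606
Bₛ = (B − 1)/(n − 1) = (1.6606 − 1)/(6 − 1) = 0.6606/5 = 0.1321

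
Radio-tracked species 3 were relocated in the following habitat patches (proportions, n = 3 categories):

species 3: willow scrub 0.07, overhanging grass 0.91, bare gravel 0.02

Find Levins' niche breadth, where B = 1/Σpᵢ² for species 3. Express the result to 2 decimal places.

1.20

Σpᵢ² = 0.07² + 0.91² + 0.02² = 0.0049 + 0.8281 + 0.0004 = 0.8334
B = 1 / 0.8334 = 1.1999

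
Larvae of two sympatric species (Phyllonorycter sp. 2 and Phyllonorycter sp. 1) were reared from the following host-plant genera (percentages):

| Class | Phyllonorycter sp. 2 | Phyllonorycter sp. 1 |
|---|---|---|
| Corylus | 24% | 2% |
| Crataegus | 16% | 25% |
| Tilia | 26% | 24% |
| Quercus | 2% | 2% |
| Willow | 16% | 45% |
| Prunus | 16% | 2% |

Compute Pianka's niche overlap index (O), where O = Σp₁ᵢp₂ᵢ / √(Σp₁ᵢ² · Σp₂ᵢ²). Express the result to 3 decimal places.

Convert percentages to proportions (divide by 100).
Σ p₁ᵢp₂ᵢ = 0.0048 + 0.0400 + 0.0624 + 0.0004 + 0.0720 + 0.0032 = 0.1828
Σp_1ᵢ² = 0.24² + 0.16² + 0.26² + 0.02² + 0.16² + 0.16² = 0.0576 + 0.0256 + 0.0676 + 0.0004 + 0.0256 + 0.0256 = 0.2024
Σp_2ᵢ² = 0.02² + 0.25² + 0.24² + 0.02² + 0.45² + 0.02² = 0.0004 + 0.0625 + 0.0576 + 0.0004 + 0.2025 + 0.0004 = 0.3238
O = 0.1828 / √(0.2024 × 0.3238) = 0.1828 / 0.256002 = 0.71406

0.714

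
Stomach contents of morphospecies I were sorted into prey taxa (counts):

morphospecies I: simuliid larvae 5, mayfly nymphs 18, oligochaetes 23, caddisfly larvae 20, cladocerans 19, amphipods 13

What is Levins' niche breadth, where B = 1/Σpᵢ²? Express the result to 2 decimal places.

Proportions for morphospecies I (n=98): 5/98=0.0510, 18/98=0.1837, 23/98=0.2347, 20/98=0.2041, 19/98=0.1939, 13/98=0.1327
Σpᵢ² = 0.0510² + 0.1837² + 0.2347² + 0.2041² + 0.1939² + 0.1327² = 0.002601 + 0.033746 + 0.055084 + 0.041657 + 0.037597 + 0.017609 = 0.188294
B = 1 / 0.188294 = 5.3108

5.31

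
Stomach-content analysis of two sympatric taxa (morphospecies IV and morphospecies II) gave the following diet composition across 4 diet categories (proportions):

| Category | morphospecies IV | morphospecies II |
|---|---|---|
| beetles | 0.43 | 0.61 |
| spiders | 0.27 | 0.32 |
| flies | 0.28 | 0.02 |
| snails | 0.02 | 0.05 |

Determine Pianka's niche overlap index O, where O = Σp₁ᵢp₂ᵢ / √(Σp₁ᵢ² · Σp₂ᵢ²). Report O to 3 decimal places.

Σ p₁ᵢp₂ᵢ = 0.2623 + 0.0864 + 0.0056 + 0.0010 = 0.3553
Σp_1ᵢ² = 0.43² + 0.27² + 0.28² + 0.02² = 0.1849 + 0.0729 + 0.0784 + 0.0004 = 0.3366
Σp_2ᵢ² = 0.61² + 0.32² + 0.02² + 0.05² = 0.3721 + 0.1024 + 0.0004 + 0.0025 = 0.4774
O = 0.3553 / √(0.3366 × 0.4774) = 0.3553 / 0.400865 = 0.88633

0.886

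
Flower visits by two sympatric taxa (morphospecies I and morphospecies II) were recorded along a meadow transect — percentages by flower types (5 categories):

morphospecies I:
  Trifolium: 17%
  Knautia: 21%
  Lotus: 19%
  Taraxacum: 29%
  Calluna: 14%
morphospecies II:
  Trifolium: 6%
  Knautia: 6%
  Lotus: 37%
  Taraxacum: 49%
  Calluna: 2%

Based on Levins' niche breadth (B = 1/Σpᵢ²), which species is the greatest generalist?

morphospecies I

Convert percentages to proportions (divide by 100).
Σp_Iᵢ² = 0.17² + 0.21² + 0.19² + 0.29² + 0.14² = 0.0289 + 0.0441 + 0.0361 + 0.0841 + 0.0196 = 0.2128
B_I = 1 / 0.2128 = 4.6992
Σp_IIᵢ² = 0.06² + 0.06² + 0.37² + 0.49² + 0.02² = 0.0036 + 0.0036 + 0.1369 + 0.2401 + 0.0004 = 0.3846
B_II = 1 / 0.3846 = 2.6001
Highest B → broadest niche (most generalist): morphospecies I (B = 4.70).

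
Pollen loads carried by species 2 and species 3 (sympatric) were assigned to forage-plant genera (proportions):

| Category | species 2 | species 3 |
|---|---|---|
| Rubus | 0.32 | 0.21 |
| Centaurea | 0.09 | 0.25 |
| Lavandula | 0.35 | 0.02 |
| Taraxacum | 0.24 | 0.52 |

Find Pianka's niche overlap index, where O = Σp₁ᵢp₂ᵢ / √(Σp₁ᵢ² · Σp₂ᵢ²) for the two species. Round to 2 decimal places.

0.67

Σ p₁ᵢp₂ᵢ = 0.0672 + 0.0225 + 0.0070 + 0.1248 = 0.2215
Σp_1ᵢ² = 0.32² + 0.09² + 0.35² + 0.24² = 0.1024 + 0.0081 + 0.1225 + 0.0576 = 0.2906
Σp_2ᵢ² = 0.21² + 0.25² + 0.02² + 0.52² = 0.0441 + 0.0625 + 0.0004 + 0.2704 = 0.3774
O = 0.2215 / √(0.2906 × 0.3774) = 0.2215 / 0.33117 = 0.6688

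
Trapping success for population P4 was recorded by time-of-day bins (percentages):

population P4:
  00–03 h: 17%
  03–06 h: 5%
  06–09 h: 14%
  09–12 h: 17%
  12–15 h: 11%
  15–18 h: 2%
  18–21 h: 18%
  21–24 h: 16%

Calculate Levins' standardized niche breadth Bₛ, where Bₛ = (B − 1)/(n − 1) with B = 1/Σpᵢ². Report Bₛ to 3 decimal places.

0.807

Convert percentages to proportions (divide by 100).
Σpᵢ² = 0.17² + 0.05² + 0.14² + 0.17² + 0.11² + 0.02² + 0.18² + 0.16² = 0.0289 + 0.0025 + 0.0196 + 0.0289 + 0.0121 + 0.0004 + 0.0324 + 0.0256 = 0.1504
B = 1 / 0.1504 = 6.64894
Bₛ = (B − 1)/(n − 1) = (6.64894 − 1)/(8 − 1) = 5.64894/7 = 0.80699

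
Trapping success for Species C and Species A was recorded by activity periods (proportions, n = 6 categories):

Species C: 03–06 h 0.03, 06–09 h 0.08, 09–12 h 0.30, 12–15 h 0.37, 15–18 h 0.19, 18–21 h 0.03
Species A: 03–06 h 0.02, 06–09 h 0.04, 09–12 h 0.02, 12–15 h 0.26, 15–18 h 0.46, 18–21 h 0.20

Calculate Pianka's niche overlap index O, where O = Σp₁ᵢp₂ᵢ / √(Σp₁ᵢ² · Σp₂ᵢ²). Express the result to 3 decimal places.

0.675

Σ p₁ᵢp₂ᵢ = 0.0006 + 0.0032 + 0.0060 + 0.0962 + 0.0874 + 0.0060 = 0.1994
Σp_1ᵢ² = 0.03² + 0.08² + 0.30² + 0.37² + 0.19² + 0.03² = 0.0009 + 0.0064 + 0.0900 + 0.1369 + 0.0361 + 0.0009 = 0.2712
Σp_2ᵢ² = 0.02² + 0.04² + 0.02² + 0.26² + 0.46² + 0.20² = 0.0004 + 0.0016 + 0.0004 + 0.0676 + 0.2116 + 0.0400 = 0.3216
O = 0.1994 / √(0.2712 × 0.3216) = 0.1994 / 0.295327 = 0.67518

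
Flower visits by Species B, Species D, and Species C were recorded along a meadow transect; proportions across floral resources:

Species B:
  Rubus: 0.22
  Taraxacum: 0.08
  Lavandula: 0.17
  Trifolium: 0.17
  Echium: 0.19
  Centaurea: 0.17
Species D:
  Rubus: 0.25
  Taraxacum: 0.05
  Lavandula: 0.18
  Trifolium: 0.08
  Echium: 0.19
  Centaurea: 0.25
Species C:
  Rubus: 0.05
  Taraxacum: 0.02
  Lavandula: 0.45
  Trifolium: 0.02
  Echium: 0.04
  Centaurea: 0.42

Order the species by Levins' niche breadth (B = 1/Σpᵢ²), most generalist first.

Species B > Species D > Species C

Σp_Bᵢ² = 0.22² + 0.08² + 0.17² + 0.17² + 0.19² + 0.17² = 0.0484 + 0.0064 + 0.0289 + 0.0289 + 0.0361 + 0.0289 = 0.1776
B_B = 1 / 0.1776 = 5.6306
Σp_Dᵢ² = 0.25² + 0.05² + 0.18² + 0.08² + 0.19² + 0.25² = 0.0625 + 0.0025 + 0.0324 + 0.0064 + 0.0361 + 0.0625 = 0.2024
B_D = 1 / 0.2024 = 4.9407
Σp_Cᵢ² = 0.05² + 0.02² + 0.45² + 0.02² + 0.04² + 0.42² = 0.0025 + 0.0004 + 0.2025 + 0.0004 + 0.0016 + 0.1764 = 0.3838
B_C = 1 / 0.3838 = 2.6055
Ranking by B (broadest → narrowest): Species B (5.63) > Species D (4.94) > Species C (2.61)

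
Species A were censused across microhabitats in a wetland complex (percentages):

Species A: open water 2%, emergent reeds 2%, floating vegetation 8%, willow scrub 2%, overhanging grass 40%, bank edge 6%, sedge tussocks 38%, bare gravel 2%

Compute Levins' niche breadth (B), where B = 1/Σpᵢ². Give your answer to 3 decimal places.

Convert percentages to proportions (divide by 100).
Σpᵢ² = 0.02² + 0.02² + 0.08² + 0.02² + 0.40² + 0.06² + 0.38² + 0.02² = 0.0004 + 0.0004 + 0.0064 + 0.0004 + 0.1600 + 0.0036 + 0.1444 + 0.0004 = 0.3160
B = 1 / 0.3160 = 3.16456

3.165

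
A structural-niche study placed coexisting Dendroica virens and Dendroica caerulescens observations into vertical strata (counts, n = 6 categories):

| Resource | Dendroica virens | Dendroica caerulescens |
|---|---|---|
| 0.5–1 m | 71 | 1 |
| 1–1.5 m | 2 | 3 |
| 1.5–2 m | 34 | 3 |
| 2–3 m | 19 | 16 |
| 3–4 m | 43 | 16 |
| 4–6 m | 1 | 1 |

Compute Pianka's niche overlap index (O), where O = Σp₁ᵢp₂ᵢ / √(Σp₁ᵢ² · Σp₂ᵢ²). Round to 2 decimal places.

Proportions for Dendroica virens (n=170): 71/170=0.4176, 2/170=0.0118, 34/170=0.2000, 19/170=0.1118, 43/170=0.2529, 1/170=0.0059
Proportions for Dendroica caerulescens (n=40): 1/40=0.0250, 3/40=0.0750, 3/40=0.0750, 16/40=0.4000, 16/40=0.4000, 1/40=0.0250
Σ p₁ᵢp₂ᵢ = 0.010440 + 0.000885 + 0.015000 + 0.044720 + 0.101160 + 0.000148 = 0.172353
Σp_1ᵢ² = 0.4176² + 0.0118² + 0.2000² + 0.1118² + 0.2529² + 0.0059² = 0.174390 + 0.000139 + 0.040000 + 0.012499 + 0.063958 + 0.000035 = 0.291021
Σp_2ᵢ² = 0.0250² + 0.0750² + 0.0750² + 0.4000² + 0.4000² + 0.0250² = 0.000625 + 0.005625 + 0.005625 + 0.160000 + 0.160000 + 0.000625 = 0.332500
O = 0.172353 / √(0.291021 × 0.332500) = 0.172353 / 0.3110699 = 0.5541

0.55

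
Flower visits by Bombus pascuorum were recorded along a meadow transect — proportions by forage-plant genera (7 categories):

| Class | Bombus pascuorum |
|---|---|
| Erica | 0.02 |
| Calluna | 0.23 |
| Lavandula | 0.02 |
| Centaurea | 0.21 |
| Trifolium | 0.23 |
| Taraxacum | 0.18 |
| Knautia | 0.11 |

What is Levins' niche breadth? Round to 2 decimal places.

Σpᵢ² = 0.02² + 0.23² + 0.02² + 0.21² + 0.23² + 0.18² + 0.11² = 0.0004 + 0.0529 + 0.0004 + 0.0441 + 0.0529 + 0.0324 + 0.0121 = 0.1952
B = 1 / 0.1952 = 5.1230

5.12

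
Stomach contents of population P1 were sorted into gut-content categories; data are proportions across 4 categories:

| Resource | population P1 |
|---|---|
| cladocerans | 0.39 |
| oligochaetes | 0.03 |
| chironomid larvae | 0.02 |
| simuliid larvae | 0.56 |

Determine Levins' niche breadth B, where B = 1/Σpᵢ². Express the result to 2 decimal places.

Σpᵢ² = 0.39² + 0.03² + 0.02² + 0.56² = 0.1521 + 0.0009 + 0.0004 + 0.3136 = 0.4670
B = 1 / 0.4670 = 2.1413

2.14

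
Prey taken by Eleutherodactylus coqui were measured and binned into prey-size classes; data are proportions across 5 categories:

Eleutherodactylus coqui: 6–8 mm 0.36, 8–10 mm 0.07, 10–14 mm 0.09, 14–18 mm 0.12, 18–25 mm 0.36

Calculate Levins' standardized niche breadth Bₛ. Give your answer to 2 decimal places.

Σpᵢ² = 0.36² + 0.07² + 0.09² + 0.12² + 0.36² = 0.1296 + 0.0049 + 0.0081 + 0.0144 + 0.1296 = 0.2866
B = 1 / 0.2866 = 3.4892
Bₛ = (B − 1)/(n − 1) = (3.4892 − 1)/(5 − 1) = 2.4892/4 = 0.6223

0.62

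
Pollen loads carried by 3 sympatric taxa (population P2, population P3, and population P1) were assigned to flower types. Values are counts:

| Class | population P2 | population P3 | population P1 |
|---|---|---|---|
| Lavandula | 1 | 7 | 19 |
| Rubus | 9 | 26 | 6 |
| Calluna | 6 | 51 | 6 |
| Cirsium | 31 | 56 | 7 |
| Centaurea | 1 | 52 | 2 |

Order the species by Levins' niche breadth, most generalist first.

Proportions for population P2 (n=48): 1/48=0.0208, 9/48=0.1875, 6/48=0.1250, 31/48=0.6458, 1/48=0.0208
Proportions for population P3 (n=192): 7/192=0.0365, 26/192=0.1354, 51/192=0.2656, 56/192=0.2917, 52/192=0.2708
Proportions for population P1 (n=40): 19/40=0.4750, 6/40=0.1500, 6/40=0.1500, 7/40=0.1750, 2/40=0.0500
Σp_P2ᵢ² = 0.0208² + 0.1875² + 0.1250² + 0.6458² + 0.0208² = 0.000433 + 0.035156 + 0.015625 + 0.417058 + 0.000433 = 0.468705
B_P2 = 1 / 0.468705 = 2.1335
Σp_P3ᵢ² = 0.0365² + 0.1354² + 0.2656² + 0.2917² + 0.2708² = 0.001332 + 0.018333 + 0.070543 + 0.085089 + 0.073333 = 0.248630
B_P3 = 1 / 0.248630 = 4.0220
Σp_P1ᵢ² = 0.4750² + 0.1500² + 0.1500² + 0.1750² + 0.0500² = 0.225625 + 0.022500 + 0.022500 + 0.030625 + 0.002500 = 0.303750
B_P1 = 1 / 0.303750 = 3.2922
Ranking by B (broadest → narrowest): population P3 (4.02) > population P1 (3.29) > population P2 (2.13)

population P3 > population P1 > population P2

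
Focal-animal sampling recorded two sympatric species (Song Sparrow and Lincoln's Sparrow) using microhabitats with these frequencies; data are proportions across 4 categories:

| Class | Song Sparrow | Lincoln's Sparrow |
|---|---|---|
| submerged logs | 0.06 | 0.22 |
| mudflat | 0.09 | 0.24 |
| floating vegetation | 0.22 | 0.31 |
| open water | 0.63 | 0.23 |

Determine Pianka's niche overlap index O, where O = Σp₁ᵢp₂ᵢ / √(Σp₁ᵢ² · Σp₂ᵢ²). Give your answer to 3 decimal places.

Σ p₁ᵢp₂ᵢ = 0.0132 + 0.0216 + 0.0682 + 0.1449 = 0.2479
Σp_1ᵢ² = 0.06² + 0.09² + 0.22² + 0.63² = 0.0036 + 0.0081 + 0.0484 + 0.3969 = 0.4570
Σp_2ᵢ² = 0.22² + 0.24² + 0.31² + 0.23² = 0.0484 + 0.0576 + 0.0961 + 0.0529 = 0.2550
O = 0.2479 / √(0.4570 × 0.2550) = 0.2479 / 0.341372 = 0.72619

0.726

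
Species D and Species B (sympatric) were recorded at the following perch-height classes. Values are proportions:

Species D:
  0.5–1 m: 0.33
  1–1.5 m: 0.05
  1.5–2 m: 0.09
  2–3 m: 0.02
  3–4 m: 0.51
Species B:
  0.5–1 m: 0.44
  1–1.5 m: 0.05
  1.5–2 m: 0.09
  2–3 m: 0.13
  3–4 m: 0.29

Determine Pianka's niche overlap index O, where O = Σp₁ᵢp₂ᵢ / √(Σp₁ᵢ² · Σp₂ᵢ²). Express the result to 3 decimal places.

0.899

Σ p₁ᵢp₂ᵢ = 0.1452 + 0.0025 + 0.0081 + 0.0026 + 0.1479 = 0.3063
Σp_1ᵢ² = 0.33² + 0.05² + 0.09² + 0.02² + 0.51² = 0.1089 + 0.0025 + 0.0081 + 0.0004 + 0.2601 = 0.3800
Σp_2ᵢ² = 0.44² + 0.05² + 0.09² + 0.13² + 0.29² = 0.1936 + 0.0025 + 0.0081 + 0.0169 + 0.0841 = 0.3052
O = 0.3063 / √(0.3800 × 0.3052) = 0.3063 / 0.340552 = 0.89942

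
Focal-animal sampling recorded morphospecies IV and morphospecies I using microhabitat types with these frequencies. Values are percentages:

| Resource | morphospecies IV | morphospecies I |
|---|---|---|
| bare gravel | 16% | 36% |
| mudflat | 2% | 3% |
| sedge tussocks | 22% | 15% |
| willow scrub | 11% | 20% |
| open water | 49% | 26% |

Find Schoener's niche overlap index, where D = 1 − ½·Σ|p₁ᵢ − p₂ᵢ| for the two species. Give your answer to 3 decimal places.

0.700

Convert percentages to proportions (divide by 100).
Σ|p₁ᵢ − p₂ᵢ| = 0.20 + 0.01 + 0.07 + 0.09 + 0.23 = 0.60
D = 1 − ½ × 0.60 = 1 − 0.300 = 0.70000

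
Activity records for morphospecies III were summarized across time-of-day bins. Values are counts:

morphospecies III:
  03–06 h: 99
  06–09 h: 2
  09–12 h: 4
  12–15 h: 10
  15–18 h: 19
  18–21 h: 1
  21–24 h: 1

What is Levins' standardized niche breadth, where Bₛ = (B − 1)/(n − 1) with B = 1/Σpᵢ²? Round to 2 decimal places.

Proportions for morphospecies III (n=136): 99/136=0.7279, 2/136=0.0147, 4/136=0.0294, 10/136=0.0735, 19/136=0.1397, 1/136=0.0074, 1/136=0.0074
Σpᵢ² = 0.7279² + 0.0147² + 0.0294² + 0.0735² + 0.1397² + 0.0074² + 0.0074² = 0.529838 + 0.000216 + 0.000864 + 0.005402 + 0.019516 + 0.000055 + 0.000055 = 0.555946
B = 1 / 0.555946 = 1.7987
Bₛ = (B − 1)/(n − 1) = (1.7987 − 1)/(7 − 1) = 0.7987/6 = 0.1331

0.13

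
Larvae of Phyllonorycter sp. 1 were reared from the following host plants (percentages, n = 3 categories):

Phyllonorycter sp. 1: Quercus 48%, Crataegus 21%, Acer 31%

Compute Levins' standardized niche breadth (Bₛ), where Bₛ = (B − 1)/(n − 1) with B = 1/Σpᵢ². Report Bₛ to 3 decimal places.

0.849

Convert percentages to proportions (divide by 100).
Σpᵢ² = 0.48² + 0.21² + 0.31² = 0.2304 + 0.0441 + 0.0961 = 0.3706
B = 1 / 0.3706 = 2.69833
Bₛ = (B − 1)/(n − 1) = (2.69833 − 1)/(3 − 1) = 1.69833/2 = 0.84917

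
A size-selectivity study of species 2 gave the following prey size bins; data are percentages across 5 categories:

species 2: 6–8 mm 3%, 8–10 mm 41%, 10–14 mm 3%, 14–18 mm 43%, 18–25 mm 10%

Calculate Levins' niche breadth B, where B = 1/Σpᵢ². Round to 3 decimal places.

2.741

Convert percentages to proportions (divide by 100).
Σpᵢ² = 0.03² + 0.41² + 0.03² + 0.43² + 0.10² = 0.0009 + 0.1681 + 0.0009 + 0.1849 + 0.0100 = 0.3648
B = 1 / 0.3648 = 2.74123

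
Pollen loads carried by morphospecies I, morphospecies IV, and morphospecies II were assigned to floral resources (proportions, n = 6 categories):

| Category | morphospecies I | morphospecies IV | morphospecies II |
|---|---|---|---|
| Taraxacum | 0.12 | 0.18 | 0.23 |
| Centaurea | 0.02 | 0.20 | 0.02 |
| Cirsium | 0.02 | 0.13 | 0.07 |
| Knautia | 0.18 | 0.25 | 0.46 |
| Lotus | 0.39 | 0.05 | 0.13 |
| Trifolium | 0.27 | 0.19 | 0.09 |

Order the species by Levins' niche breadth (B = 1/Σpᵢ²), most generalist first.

Σp_Iᵢ² = 0.12² + 0.02² + 0.02² + 0.18² + 0.39² + 0.27² = 0.0144 + 0.0004 + 0.0004 + 0.0324 + 0.1521 + 0.0729 = 0.2726
B_I = 1 / 0.2726 = 3.6684
Σp_IVᵢ² = 0.18² + 0.20² + 0.13² + 0.25² + 0.05² + 0.19² = 0.0324 + 0.0400 + 0.0169 + 0.0625 + 0.0025 + 0.0361 = 0.1904
B_IV = 1 / 0.1904 = 5.2521
Σp_IIᵢ² = 0.23² + 0.02² + 0.07² + 0.46² + 0.13² + 0.09² = 0.0529 + 0.0004 + 0.0049 + 0.2116 + 0.0169 + 0.0081 = 0.2948
B_II = 1 / 0.2948 = 3.3921
Ranking by B (broadest → narrowest): morphospecies IV (5.25) > morphospecies I (3.67) > morphospecies II (3.39)

morphospecies IV > morphospecies I > morphospecies II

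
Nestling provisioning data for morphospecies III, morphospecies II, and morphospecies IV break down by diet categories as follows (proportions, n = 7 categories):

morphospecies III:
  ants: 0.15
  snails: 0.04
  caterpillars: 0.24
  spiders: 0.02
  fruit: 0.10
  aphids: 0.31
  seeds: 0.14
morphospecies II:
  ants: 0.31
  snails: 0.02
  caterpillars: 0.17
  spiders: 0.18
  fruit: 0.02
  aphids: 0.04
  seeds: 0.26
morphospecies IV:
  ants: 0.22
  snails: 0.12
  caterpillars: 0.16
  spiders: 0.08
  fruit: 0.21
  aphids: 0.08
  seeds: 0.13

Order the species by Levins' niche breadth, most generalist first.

morphospecies IV > morphospecies III > morphospecies II

Σp_IIIᵢ² = 0.15² + 0.04² + 0.24² + 0.02² + 0.10² + 0.31² + 0.14² = 0.0225 + 0.0016 + 0.0576 + 0.0004 + 0.0100 + 0.0961 + 0.0196 = 0.2078
B_III = 1 / 0.2078 = 4.8123
Σp_IIᵢ² = 0.31² + 0.02² + 0.17² + 0.18² + 0.02² + 0.04² + 0.26² = 0.0961 + 0.0004 + 0.0289 + 0.0324 + 0.0004 + 0.0016 + 0.0676 = 0.2274
B_II = 1 / 0.2274 = 4.3975
Σp_IVᵢ² = 0.22² + 0.12² + 0.16² + 0.08² + 0.21² + 0.08² + 0.13² = 0.0484 + 0.0144 + 0.0256 + 0.0064 + 0.0441 + 0.0064 + 0.0169 = 0.1622
B_IV = 1 / 0.1622 = 6.1652
Ranking by B (broadest → narrowest): morphospecies IV (6.17) > morphospecies III (4.81) > morphospecies II (4.40)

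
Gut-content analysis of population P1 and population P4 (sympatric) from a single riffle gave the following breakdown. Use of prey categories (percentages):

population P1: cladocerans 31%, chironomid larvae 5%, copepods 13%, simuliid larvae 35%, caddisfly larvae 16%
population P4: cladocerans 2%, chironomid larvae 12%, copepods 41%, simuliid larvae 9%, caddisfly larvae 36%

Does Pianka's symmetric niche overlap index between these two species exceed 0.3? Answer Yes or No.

Convert percentages to proportions (divide by 100).
Σ p₁ᵢp₂ᵢ = 0.0062 + 0.0060 + 0.0533 + 0.0315 + 0.0576 = 0.1546
Σp_1ᵢ² = 0.31² + 0.05² + 0.13² + 0.35² + 0.16² = 0.0961 + 0.0025 + 0.0169 + 0.1225 + 0.0256 = 0.2636
Σp_2ᵢ² = 0.02² + 0.12² + 0.41² + 0.09² + 0.36² = 0.0004 + 0.0144 + 0.1681 + 0.0081 + 0.1296 = 0.3206
O = 0.1546 / √(0.2636 × 0.3206) = 0.1546 / 0.29071 = 0.5318
O = 0.5318 > 0.3 → Yes.

Yes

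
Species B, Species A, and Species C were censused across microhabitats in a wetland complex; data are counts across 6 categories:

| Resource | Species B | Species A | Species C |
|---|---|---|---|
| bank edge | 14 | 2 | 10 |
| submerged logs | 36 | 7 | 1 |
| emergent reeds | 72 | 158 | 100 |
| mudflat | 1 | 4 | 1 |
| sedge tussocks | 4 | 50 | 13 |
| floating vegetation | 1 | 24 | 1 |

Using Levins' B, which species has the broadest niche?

Species B

Proportions for Species B (n=128): 14/128=0.1094, 36/128=0.2813, 72/128=0.5625, 1/128=0.0078, 4/128=0.0313, 1/128=0.0078
Proportions for Species A (n=245): 2/245=0.0082, 7/245=0.0286, 158/245=0.6449, 4/245=0.0163, 50/245=0.2041, 24/245=0.0980
Proportions for Species C (n=126): 10/126=0.0794, 1/126=0.0079, 100/126=0.7937, 1/126=0.0079, 13/126=0.1032, 1/126=0.0079
Σp_Bᵢ² = 0.1094² + 0.2813² + 0.5625² + 0.0078² + 0.0313² + 0.0078² = 0.011968 + 0.079130 + 0.316406 + 0.000061 + 0.000980 + 0.000061 = 0.408606
B_B = 1 / 0.408606 = 2.4473
Σp_Aᵢ² = 0.0082² + 0.0286² + 0.6449² + 0.0163² + 0.2041² + 0.0980² = 0.000067 + 0.000818 + 0.415896 + 0.000266 + 0.041657 + 0.009604 = 0.468308
B_A = 1 / 0.468308 = 2.1353
Σp_Cᵢ² = 0.0794² + 0.0079² + 0.7937² + 0.0079² + 0.1032² + 0.0079² = 0.006304 + 0.000062 + 0.629960 + 0.000062 + 0.010650 + 0.000062 = 0.647100
B_C = 1 / 0.647100 = 1.5454
Highest B → broadest niche (most generalist): Species B (B = 2.45).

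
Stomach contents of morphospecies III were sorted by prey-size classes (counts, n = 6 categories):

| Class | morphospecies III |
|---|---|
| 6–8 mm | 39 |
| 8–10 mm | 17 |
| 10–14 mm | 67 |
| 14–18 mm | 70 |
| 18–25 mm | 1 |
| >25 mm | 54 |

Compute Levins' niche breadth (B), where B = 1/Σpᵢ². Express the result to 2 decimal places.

4.36

Proportions for morphospecies III (n=248): 39/248=0.1573, 17/248=0.0685, 67/248=0.2702, 70/248=0.2823, 1/248=0.0040, 54/248=0.2177
Σpᵢ² = 0.1573² + 0.0685² + 0.2702² + 0.2823² + 0.0040² + 0.2177² = 0.024743 + 0.004692 + 0.073008 + 0.079693 + 0.000016 + 0.047393 = 0.229545
B = 1 / 0.229545 = 4.3564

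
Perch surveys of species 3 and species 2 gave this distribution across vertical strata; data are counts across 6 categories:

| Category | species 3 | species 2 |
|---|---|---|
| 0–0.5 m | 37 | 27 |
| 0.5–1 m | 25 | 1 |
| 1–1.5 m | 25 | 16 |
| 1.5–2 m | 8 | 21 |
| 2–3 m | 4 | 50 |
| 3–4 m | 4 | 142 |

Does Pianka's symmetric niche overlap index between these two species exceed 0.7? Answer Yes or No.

Proportions for species 3 (n=103): 37/103=0.3592, 25/103=0.2427, 25/103=0.2427, 8/103=0.0777, 4/103=0.0388, 4/103=0.0388
Proportions for species 2 (n=257): 27/257=0.1051, 1/257=0.0039, 16/257=0.0623, 21/257=0.0817, 50/257=0.1946, 142/257=0.5525
Σ p₁ᵢp₂ᵢ = 0.037752 + 0.000947 + 0.015120 + 0.006348 + 0.007550 + 0.021437 = 0.089154
Σp_1ᵢ² = 0.3592² + 0.2427² + 0.2427² + 0.0777² + 0.0388² + 0.0388² = 0.129025 + 0.058903 + 0.058903 + 0.006037 + 0.001505 + 0.001505 = 0.255878
Σp_2ᵢ² = 0.1051² + 0.0039² + 0.0623² + 0.0817² + 0.1946² + 0.5525² = 0.011046 + 0.000015 + 0.003881 + 0.006675 + 0.037869 + 0.305256 = 0.364742
O = 0.089154 / √(0.255878 × 0.364742) = 0.089154 / 0.3054987 = 0.2918
O = 0.2918 < 0.7 → No.

No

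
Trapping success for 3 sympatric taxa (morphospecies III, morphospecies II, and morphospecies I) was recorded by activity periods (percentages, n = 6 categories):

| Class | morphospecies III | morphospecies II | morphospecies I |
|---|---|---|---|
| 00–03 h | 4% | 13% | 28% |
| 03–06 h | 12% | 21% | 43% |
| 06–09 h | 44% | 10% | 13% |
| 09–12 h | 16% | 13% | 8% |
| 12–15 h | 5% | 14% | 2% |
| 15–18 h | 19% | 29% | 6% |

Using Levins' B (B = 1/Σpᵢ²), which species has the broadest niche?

Convert percentages to proportions (divide by 100).
Σp_IIIᵢ² = 0.04² + 0.12² + 0.44² + 0.16² + 0.05² + 0.19² = 0.0016 + 0.0144 + 0.1936 + 0.0256 + 0.0025 + 0.0361 = 0.2738
B_III = 1 / 0.2738 = 3.6523
Σp_IIᵢ² = 0.13² + 0.21² + 0.10² + 0.13² + 0.14² + 0.29² = 0.0169 + 0.0441 + 0.0100 + 0.0169 + 0.0196 + 0.0841 = 0.1916
B_II = 1 / 0.1916 = 5.2192
Σp_Iᵢ² = 0.28² + 0.43² + 0.13² + 0.08² + 0.02² + 0.06² = 0.0784 + 0.1849 + 0.0169 + 0.0064 + 0.0004 + 0.0036 = 0.2906
B_I = 1 / 0.2906 = 3.4412
Highest B → broadest niche (most generalist): morphospecies II (B = 5.22).

morphospecies II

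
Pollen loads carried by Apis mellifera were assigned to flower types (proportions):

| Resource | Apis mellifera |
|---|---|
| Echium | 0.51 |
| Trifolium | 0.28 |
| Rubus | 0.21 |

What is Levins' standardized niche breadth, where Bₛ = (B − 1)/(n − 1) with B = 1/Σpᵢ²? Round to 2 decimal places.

0.81

Σpᵢ² = 0.51² + 0.28² + 0.21² = 0.2601 + 0.0784 + 0.0441 = 0.3826
B = 1 / 0.3826 = 2.6137
Bₛ = (B − 1)/(n − 1) = (2.6137 − 1)/(3 − 1) = 1.6137/2 = 0.8069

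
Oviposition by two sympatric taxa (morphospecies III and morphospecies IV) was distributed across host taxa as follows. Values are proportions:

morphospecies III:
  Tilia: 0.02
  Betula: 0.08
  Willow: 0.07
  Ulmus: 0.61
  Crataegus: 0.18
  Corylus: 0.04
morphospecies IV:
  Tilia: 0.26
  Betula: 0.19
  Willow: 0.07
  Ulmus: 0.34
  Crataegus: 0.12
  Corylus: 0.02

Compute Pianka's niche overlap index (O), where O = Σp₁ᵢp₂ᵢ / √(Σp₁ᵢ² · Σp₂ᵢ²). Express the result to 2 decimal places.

Σ p₁ᵢp₂ᵢ = 0.0052 + 0.0152 + 0.0049 + 0.2074 + 0.0216 + 0.0008 = 0.2551
Σp_1ᵢ² = 0.02² + 0.08² + 0.07² + 0.61² + 0.18² + 0.04² = 0.0004 + 0.0064 + 0.0049 + 0.3721 + 0.0324 + 0.0016 = 0.4178
Σp_2ᵢ² = 0.26² + 0.19² + 0.07² + 0.34² + 0.12² + 0.02² = 0.0676 + 0.0361 + 0.0049 + 0.1156 + 0.0144 + 0.0004 = 0.2390
O = 0.2551 / √(0.4178 × 0.2390) = 0.2551 / 0.31600 = 0.8073

0.81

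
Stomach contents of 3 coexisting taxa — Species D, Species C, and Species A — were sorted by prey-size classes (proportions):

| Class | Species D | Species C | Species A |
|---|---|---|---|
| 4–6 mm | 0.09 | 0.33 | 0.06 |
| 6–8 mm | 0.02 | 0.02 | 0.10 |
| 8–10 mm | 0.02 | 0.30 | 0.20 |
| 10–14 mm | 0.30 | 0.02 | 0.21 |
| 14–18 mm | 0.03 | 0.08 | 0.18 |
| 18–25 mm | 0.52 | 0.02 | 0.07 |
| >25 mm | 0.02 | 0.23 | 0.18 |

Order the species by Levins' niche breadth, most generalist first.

Species A > Species C > Species D

Σp_Dᵢ² = 0.09² + 0.02² + 0.02² + 0.30² + 0.03² + 0.52² + 0.02² = 0.0081 + 0.0004 + 0.0004 + 0.0900 + 0.0009 + 0.2704 + 0.0004 = 0.3706
B_D = 1 / 0.3706 = 2.6983
Σp_Cᵢ² = 0.33² + 0.02² + 0.30² + 0.02² + 0.08² + 0.02² + 0.23² = 0.1089 + 0.0004 + 0.0900 + 0.0004 + 0.0064 + 0.0004 + 0.0529 = 0.2594
B_C = 1 / 0.2594 = 3.8551
Σp_Aᵢ² = 0.06² + 0.10² + 0.20² + 0.21² + 0.18² + 0.07² + 0.18² = 0.0036 + 0.0100 + 0.0400 + 0.0441 + 0.0324 + 0.0049 + 0.0324 = 0.1674
B_A = 1 / 0.1674 = 5.9737
Ranking by B (broadest → narrowest): Species A (5.97) > Species C (3.86) > Species D (2.70)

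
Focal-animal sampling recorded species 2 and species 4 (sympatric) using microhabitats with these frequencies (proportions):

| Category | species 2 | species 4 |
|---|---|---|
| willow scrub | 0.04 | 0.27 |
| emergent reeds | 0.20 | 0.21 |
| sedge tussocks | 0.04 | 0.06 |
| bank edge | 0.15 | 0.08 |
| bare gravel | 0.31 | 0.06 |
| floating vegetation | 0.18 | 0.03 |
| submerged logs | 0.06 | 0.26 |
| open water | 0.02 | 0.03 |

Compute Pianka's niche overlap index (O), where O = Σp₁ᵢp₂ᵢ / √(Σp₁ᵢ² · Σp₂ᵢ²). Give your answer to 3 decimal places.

Σ p₁ᵢp₂ᵢ = 0.0108 + 0.0420 + 0.0024 + 0.0120 + 0.0186 + 0.0054 + 0.0156 + 0.0006 = 0.1074
Σp_1ᵢ² = 0.04² + 0.20² + 0.04² + 0.15² + 0.31² + 0.18² + 0.06² + 0.02² = 0.0016 + 0.0400 + 0.0016 + 0.0225 + 0.0961 + 0.0324 + 0.0036 + 0.0004 = 0.1982
Σp_2ᵢ² = 0.27² + 0.21² + 0.06² + 0.08² + 0.06² + 0.03² + 0.26² + 0.03² = 0.0729 + 0.0441 + 0.0036 + 0.0064 + 0.0036 + 0.0009 + 0.0676 + 0.0009 = 0.2000
O = 0.1074 / √(0.1982 × 0.2000) = 0.1074 / 0.199098 = 0.53943

0.539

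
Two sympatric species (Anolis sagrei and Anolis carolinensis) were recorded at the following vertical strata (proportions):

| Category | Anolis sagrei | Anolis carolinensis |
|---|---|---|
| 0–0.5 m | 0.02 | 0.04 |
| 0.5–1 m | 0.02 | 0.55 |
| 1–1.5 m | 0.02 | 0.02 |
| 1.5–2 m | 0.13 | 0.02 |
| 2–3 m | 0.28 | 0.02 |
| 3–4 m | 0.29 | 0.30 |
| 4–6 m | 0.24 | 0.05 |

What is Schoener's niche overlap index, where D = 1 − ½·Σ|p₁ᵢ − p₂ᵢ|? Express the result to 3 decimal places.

Σ|p₁ᵢ − p₂ᵢ| = 0.02 + 0.53 + 0.00 + 0.11 + 0.26 + 0.01 + 0.19 = 1.12
D = 1 − ½ × 1.12 = 1 − 0.560 = 0.44000

0.440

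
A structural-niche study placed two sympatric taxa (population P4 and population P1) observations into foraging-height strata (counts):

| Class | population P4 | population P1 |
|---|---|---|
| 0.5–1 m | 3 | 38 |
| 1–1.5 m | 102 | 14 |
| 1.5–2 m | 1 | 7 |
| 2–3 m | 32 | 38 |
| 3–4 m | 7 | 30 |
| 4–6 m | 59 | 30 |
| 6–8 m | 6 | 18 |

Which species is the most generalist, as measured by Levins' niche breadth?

Proportions for population P4 (n=210): 3/210=0.0143, 102/210=0.4857, 1/210=0.0048, 32/210=0.1524, 7/210=0.0333, 59/210=0.2810, 6/210=0.0286
Proportions for population P1 (n=175): 38/175=0.2171, 14/175=0.0800, 7/175=0.0400, 38/175=0.2171, 30/175=0.1714, 30/175=0.1714, 18/175=0.1029
Σp_P4ᵢ² = 0.0143² + 0.4857² + 0.0048² + 0.1524² + 0.0333² + 0.2810² + 0.0286² = 0.000204 + 0.235904 + 0.000023 + 0.023226 + 0.001109 + 0.078961 + 0.000818 = 0.340245
B_P4 = 1 / 0.340245 = 2.9391
Σp_P1ᵢ² = 0.2171² + 0.0800² + 0.0400² + 0.2171² + 0.1714² + 0.1714² + 0.1029² = 0.047132 + 0.006400 + 0.001600 + 0.047132 + 0.029378 + 0.029378 + 0.010588 = 0.171608
B_P1 = 1 / 0.171608 = 5.8272
Highest B → broadest niche (most generalist): population P1 (B = 5.83).

population P1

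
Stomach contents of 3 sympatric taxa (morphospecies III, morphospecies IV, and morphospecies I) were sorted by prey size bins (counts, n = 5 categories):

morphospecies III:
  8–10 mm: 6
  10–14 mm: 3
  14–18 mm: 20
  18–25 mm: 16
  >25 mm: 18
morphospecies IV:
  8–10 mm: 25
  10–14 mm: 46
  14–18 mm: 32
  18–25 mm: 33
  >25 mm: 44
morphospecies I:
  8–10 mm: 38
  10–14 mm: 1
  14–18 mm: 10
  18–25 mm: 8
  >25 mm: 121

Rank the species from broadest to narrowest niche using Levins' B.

Proportions for morphospecies III (n=63): 6/63=0.0952, 3/63=0.0476, 20/63=0.3175, 16/63=0.2540, 18/63=0.2857
Proportions for morphospecies IV (n=180): 25/180=0.1389, 46/180=0.2556, 32/180=0.1778, 33/180=0.1833, 44/180=0.2444
Proportions for morphospecies I (n=178): 38/178=0.2135, 1/178=0.0056, 10/178=0.0562, 8/178=0.0449, 121/178=0.6798
Σp_IIIᵢ² = 0.0952² + 0.0476² + 0.3175² + 0.2540² + 0.2857² = 0.009063 + 0.002266 + 0.100806 + 0.064516 + 0.081624 = 0.258275
B_III = 1 / 0.258275 = 3.8718
Σp_IVᵢ² = 0.1389² + 0.2556² + 0.1778² + 0.1833² + 0.2444² = 0.019293 + 0.065331 + 0.031613 + 0.033599 + 0.059731 = 0.209567
B_IV = 1 / 0.209567 = 4.7717
Σp_Iᵢ² = 0.2135² + 0.0056² + 0.0562² + 0.0449² + 0.6798² = 0.045582 + 0.000031 + 0.003158 + 0.002016 + 0.462128 = 0.512915
B_I = 1 / 0.512915 = 1.9496
Ranking by B (broadest → narrowest): morphospecies IV (4.77) > morphospecies III (3.87) > morphospecies I (1.95)

morphospecies IV > morphospecies III > morphospecies I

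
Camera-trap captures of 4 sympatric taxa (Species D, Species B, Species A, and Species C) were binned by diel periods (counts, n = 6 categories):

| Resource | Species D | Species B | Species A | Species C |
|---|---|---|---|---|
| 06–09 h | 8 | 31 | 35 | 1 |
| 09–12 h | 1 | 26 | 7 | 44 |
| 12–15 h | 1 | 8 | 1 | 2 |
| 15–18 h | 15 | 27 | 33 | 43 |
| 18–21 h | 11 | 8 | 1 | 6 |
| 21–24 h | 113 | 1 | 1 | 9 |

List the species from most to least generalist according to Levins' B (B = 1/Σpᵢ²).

Proportions for Species D (n=149): 8/149=0.0537, 1/149=0.0067, 1/149=0.0067, 15/149=0.1007, 11/149=0.0738, 113/149=0.7584
Proportions for Species B (n=101): 31/101=0.3069, 26/101=0.2574, 8/101=0.0792, 27/101=0.2673, 8/101=0.0792, 1/101=0.0099
Proportions for Species A (n=78): 35/78=0.4487, 7/78=0.0897, 1/78=0.0128, 33/78=0.4231, 1/78=0.0128, 1/78=0.0128
Proportions for Species C (n=105): 1/105=0.0095, 44/105=0.4190, 2/105=0.0190, 43/105=0.4095, 6/105=0.0571, 9/105=0.0857
Σp_Dᵢ² = 0.0537² + 0.0067² + 0.0067² + 0.1007² + 0.0738² + 0.7584² = 0.002884 + 0.000045 + 0.000045 + 0.010140 + 0.005446 + 0.575171 = 0.593731
B_D = 1 / 0.593731 = 1.6843
Σp_Bᵢ² = 0.3069² + 0.2574² + 0.0792² + 0.2673² + 0.0792² + 0.0099² = 0.094188 + 0.066255 + 0.006273 + 0.071449 + 0.006273 + 0.000098 = 0.244536
B_B = 1 / 0.244536 = 4.0894
Σp_Aᵢ² = 0.4487² + 0.0897² + 0.0128² + 0.4231² + 0.0128² + 0.0128² = 0.201332 + 0.008046 + 0.000164 + 0.179014 + 0.000164 + 0.000164 = 0.388884
B_A = 1 / 0.388884 = 2.5715
Σp_Cᵢ² = 0.0095² + 0.4190² + 0.0190² + 0.4095² + 0.0571² + 0.0857² = 0.000090 + 0.175561 + 0.000361 + 0.167690 + 0.003260 + 0.007344 = 0.354306
B_C = 1 / 0.354306 = 2.8224
Ranking by B (broadest → narrowest): Species B (4.09) > Species C (2.82) > Species A (2.57) > Species D (1.68)

Species B > Species C > Species A > Species D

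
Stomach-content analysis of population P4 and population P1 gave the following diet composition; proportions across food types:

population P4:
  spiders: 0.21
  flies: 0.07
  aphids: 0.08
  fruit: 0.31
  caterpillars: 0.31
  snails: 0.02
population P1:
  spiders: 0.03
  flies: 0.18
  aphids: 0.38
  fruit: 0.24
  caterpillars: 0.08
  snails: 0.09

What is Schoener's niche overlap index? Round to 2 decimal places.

Σ|p₁ᵢ − p₂ᵢ| = 0.18 + 0.11 + 0.30 + 0.07 + 0.23 + 0.07 = 0.96
D = 1 − ½ × 0.96 = 1 − 0.480 = 0.5200

0.52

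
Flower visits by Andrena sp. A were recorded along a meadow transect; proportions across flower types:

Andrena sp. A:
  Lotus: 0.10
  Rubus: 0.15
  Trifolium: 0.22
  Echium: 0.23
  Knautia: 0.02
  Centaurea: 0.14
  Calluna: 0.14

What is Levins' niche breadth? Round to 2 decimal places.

5.77

Σpᵢ² = 0.10² + 0.15² + 0.22² + 0.23² + 0.02² + 0.14² + 0.14² = 0.0100 + 0.0225 + 0.0484 + 0.0529 + 0.0004 + 0.0196 + 0.0196 = 0.1734
B = 1 / 0.1734 = 5.7670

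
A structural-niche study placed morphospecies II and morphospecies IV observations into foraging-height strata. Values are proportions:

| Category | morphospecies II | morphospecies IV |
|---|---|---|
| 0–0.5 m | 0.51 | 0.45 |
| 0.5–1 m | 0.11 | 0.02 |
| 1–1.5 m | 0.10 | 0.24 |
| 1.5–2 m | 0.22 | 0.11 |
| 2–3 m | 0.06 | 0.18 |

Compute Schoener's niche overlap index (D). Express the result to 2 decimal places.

Σ|p₁ᵢ − p₂ᵢ| = 0.06 + 0.09 + 0.14 + 0.11 + 0.12 = 0.52
D = 1 − ½ × 0.52 = 1 − 0.260 = 0.7400

0.74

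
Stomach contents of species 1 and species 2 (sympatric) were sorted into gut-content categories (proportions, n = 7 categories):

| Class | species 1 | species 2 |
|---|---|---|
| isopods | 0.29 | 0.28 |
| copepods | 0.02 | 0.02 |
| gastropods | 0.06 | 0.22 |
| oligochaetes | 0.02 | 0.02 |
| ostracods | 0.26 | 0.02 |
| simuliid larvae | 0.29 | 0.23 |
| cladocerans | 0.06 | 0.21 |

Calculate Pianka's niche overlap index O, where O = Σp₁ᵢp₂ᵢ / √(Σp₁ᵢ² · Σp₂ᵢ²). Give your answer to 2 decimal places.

Σ p₁ᵢp₂ᵢ = 0.0812 + 0.0004 + 0.0132 + 0.0004 + 0.0052 + 0.0667 + 0.0126 = 0.1797
Σp_1ᵢ² = 0.29² + 0.02² + 0.06² + 0.02² + 0.26² + 0.29² + 0.06² = 0.0841 + 0.0004 + 0.0036 + 0.0004 + 0.0676 + 0.0841 + 0.0036 = 0.2438
Σp_2ᵢ² = 0.28² + 0.02² + 0.22² + 0.02² + 0.02² + 0.23² + 0.21² = 0.0784 + 0.0004 + 0.0484 + 0.0004 + 0.0004 + 0.0529 + 0.0441 = 0.2250
O = 0.1797 / √(0.2438 × 0.2250) = 0.1797 / 0.23421 = 0.7673

0.77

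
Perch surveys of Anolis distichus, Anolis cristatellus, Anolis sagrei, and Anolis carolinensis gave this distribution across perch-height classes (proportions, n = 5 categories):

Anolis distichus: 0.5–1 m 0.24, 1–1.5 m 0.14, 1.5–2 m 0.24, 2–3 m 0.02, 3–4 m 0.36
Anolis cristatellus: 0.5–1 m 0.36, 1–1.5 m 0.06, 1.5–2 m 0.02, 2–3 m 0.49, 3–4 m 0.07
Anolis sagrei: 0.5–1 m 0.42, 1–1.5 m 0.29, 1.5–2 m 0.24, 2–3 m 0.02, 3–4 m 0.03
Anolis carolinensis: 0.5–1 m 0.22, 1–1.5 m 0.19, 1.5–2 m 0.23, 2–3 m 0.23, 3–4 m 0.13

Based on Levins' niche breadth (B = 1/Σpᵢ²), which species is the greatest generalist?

Anolis carolinensis

Σp_distᵢ² = 0.24² + 0.14² + 0.24² + 0.02² + 0.36² = 0.0576 + 0.0196 + 0.0576 + 0.0004 + 0.1296 = 0.2648
B_dist = 1 / 0.2648 = 3.7764
Σp_crisᵢ² = 0.36² + 0.06² + 0.02² + 0.49² + 0.07² = 0.1296 + 0.0036 + 0.0004 + 0.2401 + 0.0049 = 0.3786
B_cris = 1 / 0.3786 = 2.6413
Σp_sagrᵢ² = 0.42² + 0.29² + 0.24² + 0.02² + 0.03² = 0.1764 + 0.0841 + 0.0576 + 0.0004 + 0.0009 = 0.3194
B_sagr = 1 / 0.3194 = 3.1309
Σp_caroᵢ² = 0.22² + 0.19² + 0.23² + 0.23² + 0.13² = 0.0484 + 0.0361 + 0.0529 + 0.0529 + 0.0169 = 0.2072
B_caro = 1 / 0.2072 = 4.8263
Highest B → broadest niche (most generalist): Anolis carolinensis (B = 4.83).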